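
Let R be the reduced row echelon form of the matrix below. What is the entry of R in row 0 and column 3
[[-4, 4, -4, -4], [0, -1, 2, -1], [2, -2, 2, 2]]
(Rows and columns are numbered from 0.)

Multiply ρ1 by -1/4.
  [ 1  -1  1   1 ]
  [ 0  -1  2  -1 ]
  [ 2  -2  2   2 ]
Subtract 2 times ρ1 from ρ3.
  [ 1  -1  1   1 ]
  [ 0  -1  2  -1 ]
  [ 0   0  0   0 ]
Multiply ρ2 by -1.
  [ 1  -1   1  1 ]
  [ 0   1  -2  1 ]
  [ 0   0   0  0 ]
Add ρ2 to ρ1.
  [ 1  0  -1  2 ]
  [ 0  1  -2  1 ]
  [ 0  0   0  0 ]

2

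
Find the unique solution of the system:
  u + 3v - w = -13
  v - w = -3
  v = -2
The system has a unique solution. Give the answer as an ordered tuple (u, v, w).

Form the augmented matrix and row-reduce:
  [ 1  3  -1  |  -13 ]
  [ 0  1  -1  |   -3 ]
  [ 0  1   0  |   -2 ]
Subtract ρ2 from ρ3.
Add ρ3 to ρ2.
Add ρ3 to ρ1.
Subtract 3 times ρ2 from ρ1.
Reading off the last column: u = -6, v = -2, w = 1.

(-6, -2, 1)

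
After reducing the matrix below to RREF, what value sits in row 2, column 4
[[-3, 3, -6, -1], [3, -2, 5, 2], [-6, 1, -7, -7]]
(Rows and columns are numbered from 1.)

1

r1 -> -1/3·r1
  [  1  -1   2  1/3 ]
  [  3  -2   5    2 ]
  [ -6   1  -7   -7 ]
r2 -> r2 − 3·r1
  [  1  -1   2  1/3 ]
  [  0   1  -1    1 ]
  [ -6   1  -7   -7 ]
r3 -> r3 + 6·r1
  [ 1  -1   2  1/3 ]
  [ 0   1  -1    1 ]
  [ 0  -5   5   -5 ]
r3 -> r3 + 5·r2
  [ 1  -1   2  1/3 ]
  [ 0   1  -1    1 ]
  [ 0   0   0    0 ]
r1 -> r1 + r2
  [ 1  0   1  4/3 ]
  [ 0  1  -1    1 ]
  [ 0  0   0    0 ]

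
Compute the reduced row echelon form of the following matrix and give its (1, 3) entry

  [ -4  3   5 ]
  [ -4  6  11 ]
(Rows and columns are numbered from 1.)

r1 -> -1/4·r1
  [  1  -3/4  -5/4 ]
  [ -4     6    11 ]
r2 -> r2 + 4·r1
  [ 1  -3/4  -5/4 ]
  [ 0     3     6 ]
r2 -> 1/3·r2
  [ 1  -3/4  -5/4 ]
  [ 0     1     2 ]
r1 -> r1 + 3/4·r2
  [ 1  0  1/4 ]
  [ 0  1    2 ]

1/4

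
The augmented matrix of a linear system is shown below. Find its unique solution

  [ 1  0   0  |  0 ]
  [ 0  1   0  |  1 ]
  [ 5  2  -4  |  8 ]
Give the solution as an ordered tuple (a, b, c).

R3 -> R3 − 5·R1
  [ 1  0   0  |  0 ]
  [ 0  1   0  |  1 ]
  [ 0  2  -4  |  8 ]
R3 -> R3 − 2·R2
  [ 1  0   0  |  0 ]
  [ 0  1   0  |  1 ]
  [ 0  0  -4  |  6 ]
R3 -> -1/4·R3
  [ 1  0  0  |     0 ]
  [ 0  1  0  |     1 ]
  [ 0  0  1  |  -3/2 ]
Reading off the last column: a = 0, b = 1, c = -3/2.

(0, 1, -3/2)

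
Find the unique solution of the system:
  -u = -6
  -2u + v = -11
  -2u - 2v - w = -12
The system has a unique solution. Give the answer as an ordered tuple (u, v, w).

(6, 1, -2)

Form the augmented matrix and row-reduce:
  [ -1   0   0  |   -6 ]
  [ -2   1   0  |  -11 ]
  [ -2  -2  -1  |  -12 ]
r1 := -1·r1
  [  1   0   0  |    6 ]
  [ -2   1   0  |  -11 ]
  [ -2  -2  -1  |  -12 ]
r2 := r2 + 2·r1
  [  1   0   0  |    6 ]
  [  0   1   0  |    1 ]
  [ -2  -2  -1  |  -12 ]
r3 := r3 + 2·r1
  [ 1   0   0  |  6 ]
  [ 0   1   0  |  1 ]
  [ 0  -2  -1  |  0 ]
r3 := r3 + 2·r2
  [ 1  0   0  |  6 ]
  [ 0  1   0  |  1 ]
  [ 0  0  -1  |  2 ]
r3 := -1·r3
  [ 1  0  0  |   6 ]
  [ 0  1  0  |   1 ]
  [ 0  0  1  |  -2 ]
Reading off the last column: u = 6, v = 1, w = -2.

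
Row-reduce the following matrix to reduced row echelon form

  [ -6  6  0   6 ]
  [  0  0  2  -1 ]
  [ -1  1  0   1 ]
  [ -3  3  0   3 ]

[[1, -1, 0, -1], [0, 0, 1, -1/2], [0, 0, 0, 0], [0, 0, 0, 0]]

ρ1 := -1/6·ρ1
ρ3 := ρ3 + ρ1
ρ4 := ρ4 + 3·ρ1
ρ2 := 1/2·ρ2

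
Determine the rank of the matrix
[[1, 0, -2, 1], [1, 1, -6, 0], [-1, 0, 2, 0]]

R2 ← R2 − R1
R3 ← R3 + R1
R2 ← R2 + R3
R1 ← R1 − R3
The reduced form has 3 nonzero rows.

rank = 3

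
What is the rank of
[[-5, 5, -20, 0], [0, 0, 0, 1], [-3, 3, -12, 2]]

rank = 2

R1 -> -1/5·R1
  [  1  -1    4  0 ]
  [  0   0    0  1 ]
  [ -3   3  -12  2 ]
R3 -> R3 + 3·R1
  [ 1  -1  4  0 ]
  [ 0   0  0  1 ]
  [ 0   0  0  2 ]
R3 -> R3 − 2·R2
  [ 1  -1  4  0 ]
  [ 0   0  0  1 ]
  [ 0   0  0  0 ]
The reduced form has 2 nonzero rows.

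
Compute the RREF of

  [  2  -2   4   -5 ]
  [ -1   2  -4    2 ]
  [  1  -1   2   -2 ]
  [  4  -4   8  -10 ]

R1 := 1/2·R1
  [  1  -1   2  -5/2 ]
  [ -1   2  -4     2 ]
  [  1  -1   2    -2 ]
  [  4  -4   8   -10 ]
R2 := R2 + R1
  [ 1  -1   2  -5/2 ]
  [ 0   1  -2  -1/2 ]
  [ 1  -1   2    -2 ]
  [ 4  -4   8   -10 ]
R3 := R3 − R1
  [ 1  -1   2  -5/2 ]
  [ 0   1  -2  -1/2 ]
  [ 0   0   0   1/2 ]
  [ 4  -4   8   -10 ]
R4 := R4 − 4·R1
  [ 1  -1   2  -5/2 ]
  [ 0   1  -2  -1/2 ]
  [ 0   0   0   1/2 ]
  [ 0   0   0     0 ]
R3 := 2·R3
  [ 1  -1   2  -5/2 ]
  [ 0   1  -2  -1/2 ]
  [ 0   0   0     1 ]
  [ 0   0   0     0 ]
R2 := R2 + 1/2·R3
  [ 1  -1   2  -5/2 ]
  [ 0   1  -2     0 ]
  [ 0   0   0     1 ]
  [ 0   0   0     0 ]
R1 := R1 + 5/2·R3
  [ 1  -1   2  0 ]
  [ 0   1  -2  0 ]
  [ 0   0   0  1 ]
  [ 0   0   0  0 ]
R1 := R1 + R2
  [ 1  0   0  0 ]
  [ 0  1  -2  0 ]
  [ 0  0   0  1 ]
  [ 0  0   0  0 ]

[[1, 0, 0, 0], [0, 1, -2, 0], [0, 0, 0, 1], [0, 0, 0, 0]]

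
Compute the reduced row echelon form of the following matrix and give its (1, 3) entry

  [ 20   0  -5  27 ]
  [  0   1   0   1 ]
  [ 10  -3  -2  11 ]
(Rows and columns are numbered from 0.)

1

Multiply R1 by 1/20.
Subtract 10 times R1 from R3.
Add 3 times R2 to R3.
Multiply R3 by 2.
Add 1/4 times R3 to R1.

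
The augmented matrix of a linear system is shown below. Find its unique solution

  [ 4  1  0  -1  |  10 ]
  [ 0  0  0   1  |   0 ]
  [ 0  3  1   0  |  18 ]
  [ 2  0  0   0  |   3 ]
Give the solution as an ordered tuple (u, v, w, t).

ρ1 ← 1/4·ρ1
  [ 1  1/4  0  -1/4  |  5/2 ]
  [ 0    0  0     1  |    0 ]
  [ 0    3  1     0  |   18 ]
  [ 2    0  0     0  |    3 ]
ρ4 ← ρ4 − 2·ρ1
  [ 1   1/4  0  -1/4  |  5/2 ]
  [ 0     0  0     1  |    0 ]
  [ 0     3  1     0  |   18 ]
  [ 0  -1/2  0   1/2  |   -2 ]
ρ2 ↔ ρ3
  [ 1   1/4  0  -1/4  |  5/2 ]
  [ 0     3  1     0  |   18 ]
  [ 0     0  0     1  |    0 ]
  [ 0  -1/2  0   1/2  |   -2 ]
ρ2 ← 1/3·ρ2
  [ 1   1/4    0  -1/4  |  5/2 ]
  [ 0     1  1/3     0  |    6 ]
  [ 0     0    0     1  |    0 ]
  [ 0  -1/2    0   1/2  |   -2 ]
ρ4 ← ρ4 + 1/2·ρ2
  [ 1  1/4    0  -1/4  |  5/2 ]
  [ 0    1  1/3     0  |    6 ]
  [ 0    0    0     1  |    0 ]
  [ 0    0  1/6   1/2  |    1 ]
ρ3 ↔ ρ4
  [ 1  1/4    0  -1/4  |  5/2 ]
  [ 0    1  1/3     0  |    6 ]
  [ 0    0  1/6   1/2  |    1 ]
  [ 0    0    0     1  |    0 ]
ρ3 ← 6·ρ3
  [ 1  1/4    0  -1/4  |  5/2 ]
  [ 0    1  1/3     0  |    6 ]
  [ 0    0    1     3  |    6 ]
  [ 0    0    0     1  |    0 ]
ρ3 ← ρ3 − 3·ρ4
  [ 1  1/4    0  -1/4  |  5/2 ]
  [ 0    1  1/3     0  |    6 ]
  [ 0    0    1     0  |    6 ]
  [ 0    0    0     1  |    0 ]
ρ1 ← ρ1 + 1/4·ρ4
  [ 1  1/4    0  0  |  5/2 ]
  [ 0    1  1/3  0  |    6 ]
  [ 0    0    1  0  |    6 ]
  [ 0    0    0  1  |    0 ]
ρ2 ← ρ2 − 1/3·ρ3
  [ 1  1/4  0  0  |  5/2 ]
  [ 0    1  0  0  |    4 ]
  [ 0    0  1  0  |    6 ]
  [ 0    0  0  1  |    0 ]
ρ1 ← ρ1 − 1/4·ρ2
  [ 1  0  0  0  |  3/2 ]
  [ 0  1  0  0  |    4 ]
  [ 0  0  1  0  |    6 ]
  [ 0  0  0  1  |    0 ]
Reading off the last column: u = 3/2, v = 4, w = 6, t = 0.

(3/2, 4, 6, 0)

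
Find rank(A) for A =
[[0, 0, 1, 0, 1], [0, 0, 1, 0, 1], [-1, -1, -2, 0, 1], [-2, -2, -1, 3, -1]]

rank = 3

r1 <=> r3
  [ -1  -1  -2  0   1 ]
  [  0   0   1  0   1 ]
  [  0   0   1  0   1 ]
  [ -2  -2  -1  3  -1 ]
r1 := -1·r1
  [  1   1   2  0  -1 ]
  [  0   0   1  0   1 ]
  [  0   0   1  0   1 ]
  [ -2  -2  -1  3  -1 ]
r4 := r4 + 2·r1
  [ 1  1  2  0  -1 ]
  [ 0  0  1  0   1 ]
  [ 0  0  1  0   1 ]
  [ 0  0  3  3  -3 ]
r3 := r3 − r2
  [ 1  1  2  0  -1 ]
  [ 0  0  1  0   1 ]
  [ 0  0  0  0   0 ]
  [ 0  0  3  3  -3 ]
r4 := r4 − 3·r2
  [ 1  1  2  0  -1 ]
  [ 0  0  1  0   1 ]
  [ 0  0  0  0   0 ]
  [ 0  0  0  3  -6 ]
r3 <=> r4
  [ 1  1  2  0  -1 ]
  [ 0  0  1  0   1 ]
  [ 0  0  0  3  -6 ]
  [ 0  0  0  0   0 ]
r3 := 1/3·r3
  [ 1  1  2  0  -1 ]
  [ 0  0  1  0   1 ]
  [ 0  0  0  1  -2 ]
  [ 0  0  0  0   0 ]
r1 := r1 − 2·r2
  [ 1  1  0  0  -3 ]
  [ 0  0  1  0   1 ]
  [ 0  0  0  1  -2 ]
  [ 0  0  0  0   0 ]
The reduced form has 3 nonzero rows.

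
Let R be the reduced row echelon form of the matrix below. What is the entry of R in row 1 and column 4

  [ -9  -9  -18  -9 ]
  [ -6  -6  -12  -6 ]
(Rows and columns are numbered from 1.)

Multiply r1 by -1/9.
  [  1   1    2   1 ]
  [ -6  -6  -12  -6 ]
Add 6 times r1 to r2.
  [ 1  1  2  1 ]
  [ 0  0  0  0 ]

1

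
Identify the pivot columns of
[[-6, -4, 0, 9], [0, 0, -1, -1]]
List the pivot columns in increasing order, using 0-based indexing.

0, 2

Multiply r1 by -1/6.
Multiply r2 by -1.
Pivot columns are the columns containing a leading 1.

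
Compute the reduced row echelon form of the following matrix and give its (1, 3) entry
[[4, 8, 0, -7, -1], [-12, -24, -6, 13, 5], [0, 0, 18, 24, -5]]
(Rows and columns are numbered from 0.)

4/3

R1 -> 1/4·R1
  [   1    2   0  -7/4  -1/4 ]
  [ -12  -24  -6    13     5 ]
  [   0    0  18    24    -5 ]
R2 -> R2 + 12·R1
  [ 1  2   0  -7/4  -1/4 ]
  [ 0  0  -6    -8     2 ]
  [ 0  0  18    24    -5 ]
R2 -> -1/6·R2
  [ 1  2   0  -7/4  -1/4 ]
  [ 0  0   1   4/3  -1/3 ]
  [ 0  0  18    24    -5 ]
R3 -> R3 − 18·R2
  [ 1  2  0  -7/4  -1/4 ]
  [ 0  0  1   4/3  -1/3 ]
  [ 0  0  0     0     1 ]
R2 -> R2 + 1/3·R3
  [ 1  2  0  -7/4  -1/4 ]
  [ 0  0  1   4/3     0 ]
  [ 0  0  0     0     1 ]
R1 -> R1 + 1/4·R3
  [ 1  2  0  -7/4  0 ]
  [ 0  0  1   4/3  0 ]
  [ 0  0  0     0  1 ]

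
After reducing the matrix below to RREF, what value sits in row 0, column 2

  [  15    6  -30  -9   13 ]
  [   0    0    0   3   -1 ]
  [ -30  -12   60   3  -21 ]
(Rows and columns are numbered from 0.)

-2

ρ1 -> 1/15·ρ1
  [   1  2/5  -2  -3/5  13/15 ]
  [   0    0   0     3     -1 ]
  [ -30  -12  60     3    -21 ]
ρ3 -> ρ3 + 30·ρ1
  [ 1  2/5  -2  -3/5  13/15 ]
  [ 0    0   0     3     -1 ]
  [ 0    0   0   -15      5 ]
ρ2 -> 1/3·ρ2
  [ 1  2/5  -2  -3/5  13/15 ]
  [ 0    0   0     1   -1/3 ]
  [ 0    0   0   -15      5 ]
ρ3 -> ρ3 + 15·ρ2
  [ 1  2/5  -2  -3/5  13/15 ]
  [ 0    0   0     1   -1/3 ]
  [ 0    0   0     0      0 ]
ρ1 -> ρ1 + 3/5·ρ2
  [ 1  2/5  -2  0   2/3 ]
  [ 0    0   0  1  -1/3 ]
  [ 0    0   0  0     0 ]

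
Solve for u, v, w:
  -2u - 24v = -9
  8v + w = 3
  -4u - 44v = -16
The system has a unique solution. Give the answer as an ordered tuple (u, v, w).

Form the augmented matrix and row-reduce:
  [ -2  -24  0  |   -9 ]
  [  0    8  1  |    3 ]
  [ -4  -44  0  |  -16 ]
r1 := -1/2·r1
  [  1   12  0  |  9/2 ]
  [  0    8  1  |    3 ]
  [ -4  -44  0  |  -16 ]
r3 := r3 + 4·r1
  [ 1  12  0  |  9/2 ]
  [ 0   8  1  |    3 ]
  [ 0   4  0  |    2 ]
r2 := 1/8·r2
  [ 1  12    0  |  9/2 ]
  [ 0   1  1/8  |  3/8 ]
  [ 0   4    0  |    2 ]
r3 := r3 − 4·r2
  [ 1  12     0  |  9/2 ]
  [ 0   1   1/8  |  3/8 ]
  [ 0   0  -1/2  |  1/2 ]
r3 := -2·r3
  [ 1  12    0  |  9/2 ]
  [ 0   1  1/8  |  3/8 ]
  [ 0   0    1  |   -1 ]
r2 := r2 − 1/8·r3
  [ 1  12  0  |  9/2 ]
  [ 0   1  0  |  1/2 ]
  [ 0   0  1  |   -1 ]
r1 := r1 − 12·r2
  [ 1  0  0  |  -3/2 ]
  [ 0  1  0  |   1/2 ]
  [ 0  0  1  |    -1 ]
Reading off the last column: u = -3/2, v = 1/2, w = -1.

(-3/2, 1/2, -1)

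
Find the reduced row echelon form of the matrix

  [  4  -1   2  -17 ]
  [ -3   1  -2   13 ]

R1 := 1/4·R1
  [  1  -1/4  1/2  -17/4 ]
  [ -3     1   -2     13 ]
R2 := R2 + 3·R1
  [ 1  -1/4   1/2  -17/4 ]
  [ 0   1/4  -1/2    1/4 ]
R2 := 4·R2
  [ 1  -1/4  1/2  -17/4 ]
  [ 0     1   -2      1 ]
R1 := R1 + 1/4·R2
  [ 1  0   0  -4 ]
  [ 0  1  -2   1 ]

[[1, 0, 0, -4], [0, 1, -2, 1]]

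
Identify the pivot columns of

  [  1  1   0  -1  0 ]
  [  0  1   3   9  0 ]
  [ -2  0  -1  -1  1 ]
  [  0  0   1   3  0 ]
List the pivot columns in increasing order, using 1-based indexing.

R3 → R3 + 2·R1
  [ 1  1   0  -1  0 ]
  [ 0  1   3   9  0 ]
  [ 0  2  -1  -3  1 ]
  [ 0  0   1   3  0 ]
R3 → R3 − 2·R2
  [ 1  1   0   -1  0 ]
  [ 0  1   3    9  0 ]
  [ 0  0  -7  -21  1 ]
  [ 0  0   1    3  0 ]
R3 → -1/7·R3
  [ 1  1  0  -1     0 ]
  [ 0  1  3   9     0 ]
  [ 0  0  1   3  -1/7 ]
  [ 0  0  1   3     0 ]
R4 → R4 − R3
  [ 1  1  0  -1     0 ]
  [ 0  1  3   9     0 ]
  [ 0  0  1   3  -1/7 ]
  [ 0  0  0   0   1/7 ]
R4 → 7·R4
  [ 1  1  0  -1     0 ]
  [ 0  1  3   9     0 ]
  [ 0  0  1   3  -1/7 ]
  [ 0  0  0   0     1 ]
R3 → R3 + 1/7·R4
  [ 1  1  0  -1  0 ]
  [ 0  1  3   9  0 ]
  [ 0  0  1   3  0 ]
  [ 0  0  0   0  1 ]
R2 → R2 − 3·R3
  [ 1  1  0  -1  0 ]
  [ 0  1  0   0  0 ]
  [ 0  0  1   3  0 ]
  [ 0  0  0   0  1 ]
R1 → R1 − R2
  [ 1  0  0  -1  0 ]
  [ 0  1  0   0  0 ]
  [ 0  0  1   3  0 ]
  [ 0  0  0   0  1 ]
Pivot columns are the columns containing a leading 1.

1, 2, 3, 5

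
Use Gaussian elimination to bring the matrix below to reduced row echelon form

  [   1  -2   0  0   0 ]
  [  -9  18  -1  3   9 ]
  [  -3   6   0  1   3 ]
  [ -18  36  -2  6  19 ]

R2 -> R2 + 9·R1
  [   1  -2   0  0   0 ]
  [   0   0  -1  3   9 ]
  [  -3   6   0  1   3 ]
  [ -18  36  -2  6  19 ]
R3 -> R3 + 3·R1
  [   1  -2   0  0   0 ]
  [   0   0  -1  3   9 ]
  [   0   0   0  1   3 ]
  [ -18  36  -2  6  19 ]
R4 -> R4 + 18·R1
  [ 1  -2   0  0   0 ]
  [ 0   0  -1  3   9 ]
  [ 0   0   0  1   3 ]
  [ 0   0  -2  6  19 ]
R2 -> -1·R2
  [ 1  -2   0   0   0 ]
  [ 0   0   1  -3  -9 ]
  [ 0   0   0   1   3 ]
  [ 0   0  -2   6  19 ]
R4 -> R4 + 2·R2
  [ 1  -2  0   0   0 ]
  [ 0   0  1  -3  -9 ]
  [ 0   0  0   1   3 ]
  [ 0   0  0   0   1 ]
R3 -> R3 − 3·R4
  [ 1  -2  0   0   0 ]
  [ 0   0  1  -3  -9 ]
  [ 0   0  0   1   0 ]
  [ 0   0  0   0   1 ]
R2 -> R2 + 9·R4
  [ 1  -2  0   0  0 ]
  [ 0   0  1  -3  0 ]
  [ 0   0  0   1  0 ]
  [ 0   0  0   0  1 ]
R2 -> R2 + 3·R3
  [ 1  -2  0  0  0 ]
  [ 0   0  1  0  0 ]
  [ 0   0  0  1  0 ]
  [ 0   0  0  0  1 ]

[[1, -2, 0, 0, 0], [0, 0, 1, 0, 0], [0, 0, 0, 1, 0], [0, 0, 0, 0, 1]]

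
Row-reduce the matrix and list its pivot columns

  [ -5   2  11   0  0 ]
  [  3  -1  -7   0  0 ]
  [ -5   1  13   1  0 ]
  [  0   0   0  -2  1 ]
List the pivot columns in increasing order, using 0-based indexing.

R1 ← -1/5·R1
R2 ← R2 − 3·R1
R3 ← R3 + 5·R1
R2 ← 5·R2
R3 ← R3 + R2
R4 ← R4 + 2·R3
R1 ← R1 + 2/5·R2
Pivot columns are the columns containing a leading 1.

0, 1, 3, 4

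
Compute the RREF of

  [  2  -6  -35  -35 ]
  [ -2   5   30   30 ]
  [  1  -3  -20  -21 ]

r1 → 1/2·r1
  [  1  -3  -35/2  -35/2 ]
  [ -2   5     30     30 ]
  [  1  -3    -20    -21 ]
r2 → r2 + 2·r1
  [ 1  -3  -35/2  -35/2 ]
  [ 0  -1     -5     -5 ]
  [ 1  -3    -20    -21 ]
r3 → r3 − r1
  [ 1  -3  -35/2  -35/2 ]
  [ 0  -1     -5     -5 ]
  [ 0   0   -5/2   -7/2 ]
r2 → -1·r2
  [ 1  -3  -35/2  -35/2 ]
  [ 0   1      5      5 ]
  [ 0   0   -5/2   -7/2 ]
r3 → -2/5·r3
  [ 1  -3  -35/2  -35/2 ]
  [ 0   1      5      5 ]
  [ 0   0      1    7/5 ]
r2 → r2 − 5·r3
  [ 1  -3  -35/2  -35/2 ]
  [ 0   1      0     -2 ]
  [ 0   0      1    7/5 ]
r1 → r1 + 35/2·r3
  [ 1  -3  0    7 ]
  [ 0   1  0   -2 ]
  [ 0   0  1  7/5 ]
r1 → r1 + 3·r2
  [ 1  0  0    1 ]
  [ 0  1  0   -2 ]
  [ 0  0  1  7/5 ]

[[1, 0, 0, 1], [0, 1, 0, -2], [0, 0, 1, 7/5]]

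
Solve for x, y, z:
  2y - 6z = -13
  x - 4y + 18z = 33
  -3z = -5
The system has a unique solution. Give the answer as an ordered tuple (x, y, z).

(-3, -3/2, 5/3)

Form the augmented matrix and row-reduce:
  [ 0   2  -6  |  -13 ]
  [ 1  -4  18  |   33 ]
  [ 0   0  -3  |   -5 ]
r1 ↔ r2
  [ 1  -4  18  |   33 ]
  [ 0   2  -6  |  -13 ]
  [ 0   0  -3  |   -5 ]
r2 := 1/2·r2
  [ 1  -4  18  |     33 ]
  [ 0   1  -3  |  -13/2 ]
  [ 0   0  -3  |     -5 ]
r3 := -1/3·r3
  [ 1  -4  18  |     33 ]
  [ 0   1  -3  |  -13/2 ]
  [ 0   0   1  |    5/3 ]
r2 := r2 + 3·r3
  [ 1  -4  18  |    33 ]
  [ 0   1   0  |  -3/2 ]
  [ 0   0   1  |   5/3 ]
r1 := r1 − 18·r3
  [ 1  -4  0  |     3 ]
  [ 0   1  0  |  -3/2 ]
  [ 0   0  1  |   5/3 ]
r1 := r1 + 4·r2
  [ 1  0  0  |    -3 ]
  [ 0  1  0  |  -3/2 ]
  [ 0  0  1  |   5/3 ]
Reading off the last column: x = -3, y = -3/2, z = 5/3.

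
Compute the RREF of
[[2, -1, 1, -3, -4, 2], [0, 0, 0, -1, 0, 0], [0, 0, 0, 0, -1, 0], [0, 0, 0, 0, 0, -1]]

r1 := 1/2·r1
r2 := -1·r2
r3 := -1·r3
r4 := -1·r4
r1 := r1 − r4
r1 := r1 + 2·r3
r1 := r1 + 3/2·r2

[[1, -1/2, 1/2, 0, 0, 0], [0, 0, 0, 1, 0, 0], [0, 0, 0, 0, 1, 0], [0, 0, 0, 0, 0, 1]]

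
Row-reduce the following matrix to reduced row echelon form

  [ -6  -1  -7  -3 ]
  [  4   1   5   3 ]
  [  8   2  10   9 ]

ρ1 := -1/6·ρ1
ρ2 := ρ2 − 4·ρ1
ρ3 := ρ3 − 8·ρ1
ρ2 := 3·ρ2
ρ3 := ρ3 − 2/3·ρ2
ρ3 := 1/3·ρ3
ρ2 := ρ2 − 3·ρ3
ρ1 := ρ1 − 1/2·ρ3
ρ1 := ρ1 − 1/6·ρ2

[[1, 0, 1, 0], [0, 1, 1, 0], [0, 0, 0, 1]]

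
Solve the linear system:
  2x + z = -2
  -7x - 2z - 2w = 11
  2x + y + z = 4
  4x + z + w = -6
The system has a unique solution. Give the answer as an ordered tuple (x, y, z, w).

(-1, 6, 0, -2)

Form the augmented matrix and row-reduce:
  [  2  0   1   0  |  -2 ]
  [ -7  0  -2  -2  |  11 ]
  [  2  1   1   0  |   4 ]
  [  4  0   1   1  |  -6 ]
r1 := 1/2·r1
  [  1  0  1/2   0  |  -1 ]
  [ -7  0   -2  -2  |  11 ]
  [  2  1    1   0  |   4 ]
  [  4  0    1   1  |  -6 ]
r2 := r2 + 7·r1
  [ 1  0  1/2   0  |  -1 ]
  [ 0  0  3/2  -2  |   4 ]
  [ 2  1    1   0  |   4 ]
  [ 4  0    1   1  |  -6 ]
r3 := r3 − 2·r1
  [ 1  0  1/2   0  |  -1 ]
  [ 0  0  3/2  -2  |   4 ]
  [ 0  1    0   0  |   6 ]
  [ 4  0    1   1  |  -6 ]
r4 := r4 − 4·r1
  [ 1  0  1/2   0  |  -1 ]
  [ 0  0  3/2  -2  |   4 ]
  [ 0  1    0   0  |   6 ]
  [ 0  0   -1   1  |  -2 ]
r2 <=> r3
  [ 1  0  1/2   0  |  -1 ]
  [ 0  1    0   0  |   6 ]
  [ 0  0  3/2  -2  |   4 ]
  [ 0  0   -1   1  |  -2 ]
r3 := 2/3·r3
  [ 1  0  1/2     0  |   -1 ]
  [ 0  1    0     0  |    6 ]
  [ 0  0    1  -4/3  |  8/3 ]
  [ 0  0   -1     1  |   -2 ]
r4 := r4 + r3
  [ 1  0  1/2     0  |   -1 ]
  [ 0  1    0     0  |    6 ]
  [ 0  0    1  -4/3  |  8/3 ]
  [ 0  0    0  -1/3  |  2/3 ]
r4 := -3·r4
  [ 1  0  1/2     0  |   -1 ]
  [ 0  1    0     0  |    6 ]
  [ 0  0    1  -4/3  |  8/3 ]
  [ 0  0    0     1  |   -2 ]
r3 := r3 + 4/3·r4
  [ 1  0  1/2  0  |  -1 ]
  [ 0  1    0  0  |   6 ]
  [ 0  0    1  0  |   0 ]
  [ 0  0    0  1  |  -2 ]
r1 := r1 − 1/2·r3
  [ 1  0  0  0  |  -1 ]
  [ 0  1  0  0  |   6 ]
  [ 0  0  1  0  |   0 ]
  [ 0  0  0  1  |  -2 ]
Reading off the last column: x = -1, y = 6, z = 0, w = -2.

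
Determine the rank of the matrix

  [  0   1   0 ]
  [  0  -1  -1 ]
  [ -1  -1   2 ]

rank = 3

R1 ↔ R3
  [ -1  -1   2 ]
  [  0  -1  -1 ]
  [  0   1   0 ]
R1 := -1·R1
  [ 1   1  -2 ]
  [ 0  -1  -1 ]
  [ 0   1   0 ]
R2 := -1·R2
  [ 1  1  -2 ]
  [ 0  1   1 ]
  [ 0  1   0 ]
R3 := R3 − R2
  [ 1  1  -2 ]
  [ 0  1   1 ]
  [ 0  0  -1 ]
R3 := -1·R3
  [ 1  1  -2 ]
  [ 0  1   1 ]
  [ 0  0   1 ]
R2 := R2 − R3
  [ 1  1  -2 ]
  [ 0  1   0 ]
  [ 0  0   1 ]
R1 := R1 + 2·R3
  [ 1  1  0 ]
  [ 0  1  0 ]
  [ 0  0  1 ]
R1 := R1 − R2
  [ 1  0  0 ]
  [ 0  1  0 ]
  [ 0  0  1 ]
The reduced form has 3 nonzero rows.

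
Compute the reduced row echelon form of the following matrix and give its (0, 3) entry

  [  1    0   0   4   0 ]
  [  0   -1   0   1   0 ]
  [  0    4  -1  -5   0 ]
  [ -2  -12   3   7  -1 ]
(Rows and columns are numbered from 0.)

4

ρ4 ← ρ4 + 2·ρ1
  [ 1    0   0   4   0 ]
  [ 0   -1   0   1   0 ]
  [ 0    4  -1  -5   0 ]
  [ 0  -12   3  15  -1 ]
ρ2 ← -1·ρ2
  [ 1    0   0   4   0 ]
  [ 0    1   0  -1   0 ]
  [ 0    4  -1  -5   0 ]
  [ 0  -12   3  15  -1 ]
ρ3 ← ρ3 − 4·ρ2
  [ 1    0   0   4   0 ]
  [ 0    1   0  -1   0 ]
  [ 0    0  -1  -1   0 ]
  [ 0  -12   3  15  -1 ]
ρ4 ← ρ4 + 12·ρ2
  [ 1  0   0   4   0 ]
  [ 0  1   0  -1   0 ]
  [ 0  0  -1  -1   0 ]
  [ 0  0   3   3  -1 ]
ρ3 ← -1·ρ3
  [ 1  0  0   4   0 ]
  [ 0  1  0  -1   0 ]
  [ 0  0  1   1   0 ]
  [ 0  0  3   3  -1 ]
ρ4 ← ρ4 − 3·ρ3
  [ 1  0  0   4   0 ]
  [ 0  1  0  -1   0 ]
  [ 0  0  1   1   0 ]
  [ 0  0  0   0  -1 ]
ρ4 ← -1·ρ4
  [ 1  0  0   4  0 ]
  [ 0  1  0  -1  0 ]
  [ 0  0  1   1  0 ]
  [ 0  0  0   0  1 ]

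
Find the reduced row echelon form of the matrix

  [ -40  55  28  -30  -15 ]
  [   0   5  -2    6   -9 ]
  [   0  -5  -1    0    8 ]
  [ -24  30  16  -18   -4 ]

[[1, 0, 0, 0, -7/4], [0, 1, 0, 0, -7/5], [0, 0, 1, 0, -1], [0, 0, 0, 1, -2/3]]

R1 -> -1/40·R1
R4 -> R4 + 24·R1
R2 -> 1/5·R2
R3 -> R3 + 5·R2
R4 -> R4 + 3·R2
R3 -> -1/3·R3
R4 -> R4 + 2·R3
R4 -> -5/2·R4
R3 -> R3 + 2·R4
R2 -> R2 − 6/5·R4
R1 -> R1 − 3/4·R4
R2 -> R2 + 2/5·R3
R1 -> R1 + 7/10·R3
R1 -> R1 + 11/8·R2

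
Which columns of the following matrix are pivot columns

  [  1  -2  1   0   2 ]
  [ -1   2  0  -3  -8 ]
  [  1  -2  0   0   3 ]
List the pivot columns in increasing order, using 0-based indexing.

0, 2, 3

r2 → r2 + r1
  [ 1  -2  1   0   2 ]
  [ 0   0  1  -3  -6 ]
  [ 1  -2  0   0   3 ]
r3 → r3 − r1
  [ 1  -2   1   0   2 ]
  [ 0   0   1  -3  -6 ]
  [ 0   0  -1   0   1 ]
r3 → r3 + r2
  [ 1  -2  1   0   2 ]
  [ 0   0  1  -3  -6 ]
  [ 0   0  0  -3  -5 ]
r3 → -1/3·r3
  [ 1  -2  1   0    2 ]
  [ 0   0  1  -3   -6 ]
  [ 0   0  0   1  5/3 ]
r2 → r2 + 3·r3
  [ 1  -2  1  0    2 ]
  [ 0   0  1  0   -1 ]
  [ 0   0  0  1  5/3 ]
r1 → r1 − r2
  [ 1  -2  0  0    3 ]
  [ 0   0  1  0   -1 ]
  [ 0   0  0  1  5/3 ]
Pivot columns are the columns containing a leading 1.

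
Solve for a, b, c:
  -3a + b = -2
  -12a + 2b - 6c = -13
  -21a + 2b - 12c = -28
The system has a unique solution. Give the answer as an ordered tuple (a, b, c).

(2, 4, -1/2)

Form the augmented matrix and row-reduce:
  [  -3  1    0  |   -2 ]
  [ -12  2   -6  |  -13 ]
  [ -21  2  -12  |  -28 ]
Multiply ρ1 by -1/3.
  [   1  -1/3    0  |  2/3 ]
  [ -12     2   -6  |  -13 ]
  [ -21     2  -12  |  -28 ]
Add 12 times ρ1 to ρ2.
  [   1  -1/3    0  |  2/3 ]
  [   0    -2   -6  |   -5 ]
  [ -21     2  -12  |  -28 ]
Add 21 times ρ1 to ρ3.
  [ 1  -1/3    0  |  2/3 ]
  [ 0    -2   -6  |   -5 ]
  [ 0    -5  -12  |  -14 ]
Multiply ρ2 by -1/2.
  [ 1  -1/3    0  |  2/3 ]
  [ 0     1    3  |  5/2 ]
  [ 0    -5  -12  |  -14 ]
Add 5 times ρ2 to ρ3.
  [ 1  -1/3  0  |   2/3 ]
  [ 0     1  3  |   5/2 ]
  [ 0     0  3  |  -3/2 ]
Multiply ρ3 by 1/3.
  [ 1  -1/3  0  |   2/3 ]
  [ 0     1  3  |   5/2 ]
  [ 0     0  1  |  -1/2 ]
Subtract 3 times ρ3 from ρ2.
  [ 1  -1/3  0  |   2/3 ]
  [ 0     1  0  |     4 ]
  [ 0     0  1  |  -1/2 ]
Add 1/3 times ρ2 to ρ1.
  [ 1  0  0  |     2 ]
  [ 0  1  0  |     4 ]
  [ 0  0  1  |  -1/2 ]
Reading off the last column: a = 2, b = 4, c = -1/2.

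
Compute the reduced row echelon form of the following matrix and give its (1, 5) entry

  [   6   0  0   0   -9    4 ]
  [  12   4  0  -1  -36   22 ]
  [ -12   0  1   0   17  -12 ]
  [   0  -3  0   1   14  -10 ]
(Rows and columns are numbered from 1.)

ρ1 ← 1/6·ρ1
  [   1   0  0   0  -3/2  2/3 ]
  [  12   4  0  -1   -36   22 ]
  [ -12   0  1   0    17  -12 ]
  [   0  -3  0   1    14  -10 ]
ρ2 ← ρ2 − 12·ρ1
  [   1   0  0   0  -3/2  2/3 ]
  [   0   4  0  -1   -18   14 ]
  [ -12   0  1   0    17  -12 ]
  [   0  -3  0   1    14  -10 ]
ρ3 ← ρ3 + 12·ρ1
  [ 1   0  0   0  -3/2  2/3 ]
  [ 0   4  0  -1   -18   14 ]
  [ 0   0  1   0    -1   -4 ]
  [ 0  -3  0   1    14  -10 ]
ρ2 ← 1/4·ρ2
  [ 1   0  0     0  -3/2  2/3 ]
  [ 0   1  0  -1/4  -9/2  7/2 ]
  [ 0   0  1     0    -1   -4 ]
  [ 0  -3  0     1    14  -10 ]
ρ4 ← ρ4 + 3·ρ2
  [ 1  0  0     0  -3/2  2/3 ]
  [ 0  1  0  -1/4  -9/2  7/2 ]
  [ 0  0  1     0    -1   -4 ]
  [ 0  0  0   1/4   1/2  1/2 ]
ρ4 ← 4·ρ4
  [ 1  0  0     0  -3/2  2/3 ]
  [ 0  1  0  -1/4  -9/2  7/2 ]
  [ 0  0  1     0    -1   -4 ]
  [ 0  0  0     1     2    2 ]
ρ2 ← ρ2 + 1/4·ρ4
  [ 1  0  0  0  -3/2  2/3 ]
  [ 0  1  0  0    -4    4 ]
  [ 0  0  1  0    -1   -4 ]
  [ 0  0  0  1     2    2 ]

-3/2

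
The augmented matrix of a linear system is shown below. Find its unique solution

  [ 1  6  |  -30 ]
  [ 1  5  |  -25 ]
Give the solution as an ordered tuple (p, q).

r2 ← r2 − r1
  [ 1   6  |  -30 ]
  [ 0  -1  |    5 ]
r2 ← -1·r2
  [ 1  6  |  -30 ]
  [ 0  1  |   -5 ]
r1 ← r1 − 6·r2
  [ 1  0  |   0 ]
  [ 0  1  |  -5 ]
Reading off the last column: p = 0, q = -5.

(0, -5)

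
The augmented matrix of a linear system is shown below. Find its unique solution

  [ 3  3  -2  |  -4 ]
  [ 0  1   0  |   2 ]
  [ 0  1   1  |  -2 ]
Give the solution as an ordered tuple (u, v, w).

R1 ← 1/3·R1
  [ 1  1  -2/3  |  -4/3 ]
  [ 0  1     0  |     2 ]
  [ 0  1     1  |    -2 ]
R3 ← R3 − R2
  [ 1  1  -2/3  |  -4/3 ]
  [ 0  1     0  |     2 ]
  [ 0  0     1  |    -4 ]
R1 ← R1 + 2/3·R3
  [ 1  1  0  |  -4 ]
  [ 0  1  0  |   2 ]
  [ 0  0  1  |  -4 ]
R1 ← R1 − R2
  [ 1  0  0  |  -6 ]
  [ 0  1  0  |   2 ]
  [ 0  0  1  |  -4 ]
Reading off the last column: u = -6, v = 2, w = -4.

(-6, 2, -4)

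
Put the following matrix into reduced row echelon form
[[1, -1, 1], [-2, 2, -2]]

[[1, -1, 1], [0, 0, 0]]

Add 2 times R1 to R2.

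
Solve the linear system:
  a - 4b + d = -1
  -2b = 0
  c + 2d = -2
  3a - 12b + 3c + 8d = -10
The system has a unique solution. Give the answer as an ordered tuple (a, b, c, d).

(-2, 0, -4, 1)

Form the augmented matrix and row-reduce:
  [ 1   -4  0  1  |   -1 ]
  [ 0   -2  0  0  |    0 ]
  [ 0    0  1  2  |   -2 ]
  [ 3  -12  3  8  |  -10 ]
Subtract 3 times R1 from R4.
  [ 1  -4  0  1  |  -1 ]
  [ 0  -2  0  0  |   0 ]
  [ 0   0  1  2  |  -2 ]
  [ 0   0  3  5  |  -7 ]
Multiply R2 by -1/2.
  [ 1  -4  0  1  |  -1 ]
  [ 0   1  0  0  |   0 ]
  [ 0   0  1  2  |  -2 ]
  [ 0   0  3  5  |  -7 ]
Subtract 3 times R3 from R4.
  [ 1  -4  0   1  |  -1 ]
  [ 0   1  0   0  |   0 ]
  [ 0   0  1   2  |  -2 ]
  [ 0   0  0  -1  |  -1 ]
Multiply R4 by -1.
  [ 1  -4  0  1  |  -1 ]
  [ 0   1  0  0  |   0 ]
  [ 0   0  1  2  |  -2 ]
  [ 0   0  0  1  |   1 ]
Subtract 2 times R4 from R3.
  [ 1  -4  0  1  |  -1 ]
  [ 0   1  0  0  |   0 ]
  [ 0   0  1  0  |  -4 ]
  [ 0   0  0  1  |   1 ]
Subtract R4 from R1.
  [ 1  -4  0  0  |  -2 ]
  [ 0   1  0  0  |   0 ]
  [ 0   0  1  0  |  -4 ]
  [ 0   0  0  1  |   1 ]
Add 4 times R2 to R1.
  [ 1  0  0  0  |  -2 ]
  [ 0  1  0  0  |   0 ]
  [ 0  0  1  0  |  -4 ]
  [ 0  0  0  1  |   1 ]
Reading off the last column: a = -2, b = 0, c = -4, d = 1.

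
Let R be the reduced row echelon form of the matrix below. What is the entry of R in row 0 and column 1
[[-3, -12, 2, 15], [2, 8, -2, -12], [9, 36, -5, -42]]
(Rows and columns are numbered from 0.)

r1 -> -1/3·r1
  [ 1   4  -2/3   -5 ]
  [ 2   8    -2  -12 ]
  [ 9  36    -5  -42 ]
r2 -> r2 − 2·r1
  [ 1   4  -2/3   -5 ]
  [ 0   0  -2/3   -2 ]
  [ 9  36    -5  -42 ]
r3 -> r3 − 9·r1
  [ 1  4  -2/3  -5 ]
  [ 0  0  -2/3  -2 ]
  [ 0  0     1   3 ]
r2 -> -3/2·r2
  [ 1  4  -2/3  -5 ]
  [ 0  0     1   3 ]
  [ 0  0     1   3 ]
r3 -> r3 − r2
  [ 1  4  -2/3  -5 ]
  [ 0  0     1   3 ]
  [ 0  0     0   0 ]
r1 -> r1 + 2/3·r2
  [ 1  4  0  -3 ]
  [ 0  0  1   3 ]
  [ 0  0  0   0 ]

4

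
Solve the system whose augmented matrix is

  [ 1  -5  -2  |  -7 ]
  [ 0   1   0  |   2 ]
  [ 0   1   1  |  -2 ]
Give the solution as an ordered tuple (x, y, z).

(-5, 2, -4)

R3 := R3 − R2
  [ 1  -5  -2  |  -7 ]
  [ 0   1   0  |   2 ]
  [ 0   0   1  |  -4 ]
R1 := R1 + 2·R3
  [ 1  -5  0  |  -15 ]
  [ 0   1  0  |    2 ]
  [ 0   0  1  |   -4 ]
R1 := R1 + 5·R2
  [ 1  0  0  |  -5 ]
  [ 0  1  0  |   2 ]
  [ 0  0  1  |  -4 ]
Reading off the last column: x = -5, y = 2, z = -4.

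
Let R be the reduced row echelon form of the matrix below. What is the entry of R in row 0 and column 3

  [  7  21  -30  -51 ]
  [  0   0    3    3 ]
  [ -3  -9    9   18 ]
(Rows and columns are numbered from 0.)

-3

ρ1 := 1/7·ρ1
  [  1   3  -30/7  -51/7 ]
  [  0   0      3      3 ]
  [ -3  -9      9     18 ]
ρ3 := ρ3 + 3·ρ1
  [ 1  3  -30/7  -51/7 ]
  [ 0  0      3      3 ]
  [ 0  0  -27/7  -27/7 ]
ρ2 := 1/3·ρ2
  [ 1  3  -30/7  -51/7 ]
  [ 0  0      1      1 ]
  [ 0  0  -27/7  -27/7 ]
ρ3 := ρ3 + 27/7·ρ2
  [ 1  3  -30/7  -51/7 ]
  [ 0  0      1      1 ]
  [ 0  0      0      0 ]
ρ1 := ρ1 + 30/7·ρ2
  [ 1  3  0  -3 ]
  [ 0  0  1   1 ]
  [ 0  0  0   0 ]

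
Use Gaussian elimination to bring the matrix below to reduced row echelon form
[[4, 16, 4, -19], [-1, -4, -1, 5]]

[[1, 4, 1, 0], [0, 0, 0, 1]]

ρ1 ← 1/4·ρ1
  [  1   4   1  -19/4 ]
  [ -1  -4  -1      5 ]
ρ2 ← ρ2 + ρ1
  [ 1  4  1  -19/4 ]
  [ 0  0  0    1/4 ]
ρ2 ← 4·ρ2
  [ 1  4  1  -19/4 ]
  [ 0  0  0      1 ]
ρ1 ← ρ1 + 19/4·ρ2
  [ 1  4  1  0 ]
  [ 0  0  0  1 ]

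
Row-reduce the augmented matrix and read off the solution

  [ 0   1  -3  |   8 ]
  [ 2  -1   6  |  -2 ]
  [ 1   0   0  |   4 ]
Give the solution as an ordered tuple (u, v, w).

R1 <=> R2
  [ 2  -1   6  |  -2 ]
  [ 0   1  -3  |   8 ]
  [ 1   0   0  |   4 ]
R1 ← 1/2·R1
  [ 1  -1/2   3  |  -1 ]
  [ 0     1  -3  |   8 ]
  [ 1     0   0  |   4 ]
R3 ← R3 − R1
  [ 1  -1/2   3  |  -1 ]
  [ 0     1  -3  |   8 ]
  [ 0   1/2  -3  |   5 ]
R3 ← R3 − 1/2·R2
  [ 1  -1/2     3  |  -1 ]
  [ 0     1    -3  |   8 ]
  [ 0     0  -3/2  |   1 ]
R3 ← -2/3·R3
  [ 1  -1/2   3  |    -1 ]
  [ 0     1  -3  |     8 ]
  [ 0     0   1  |  -2/3 ]
R2 ← R2 + 3·R3
  [ 1  -1/2  3  |    -1 ]
  [ 0     1  0  |     6 ]
  [ 0     0  1  |  -2/3 ]
R1 ← R1 − 3·R3
  [ 1  -1/2  0  |     1 ]
  [ 0     1  0  |     6 ]
  [ 0     0  1  |  -2/3 ]
R1 ← R1 + 1/2·R2
  [ 1  0  0  |     4 ]
  [ 0  1  0  |     6 ]
  [ 0  0  1  |  -2/3 ]
Reading off the last column: u = 4, v = 6, w = -2/3.

(4, 6, -2/3)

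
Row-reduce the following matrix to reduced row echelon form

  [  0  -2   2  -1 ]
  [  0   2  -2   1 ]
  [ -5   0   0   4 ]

[[1, 0, 0, -4/5], [0, 1, -1, 1/2], [0, 0, 0, 0]]

Swap r1 and r3.
  [ -5   0   0   4 ]
  [  0   2  -2   1 ]
  [  0  -2   2  -1 ]
Multiply r1 by -1/5.
  [ 1   0   0  -4/5 ]
  [ 0   2  -2     1 ]
  [ 0  -2   2    -1 ]
Multiply r2 by 1/2.
  [ 1   0   0  -4/5 ]
  [ 0   1  -1   1/2 ]
  [ 0  -2   2    -1 ]
Add 2 times r2 to r3.
  [ 1  0   0  -4/5 ]
  [ 0  1  -1   1/2 ]
  [ 0  0   0     0 ]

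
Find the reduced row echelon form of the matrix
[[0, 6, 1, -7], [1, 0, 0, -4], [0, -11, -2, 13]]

R1 <-> R2
  [ 1    0   0  -4 ]
  [ 0    6   1  -7 ]
  [ 0  -11  -2  13 ]
R2 := 1/6·R2
  [ 1    0    0    -4 ]
  [ 0    1  1/6  -7/6 ]
  [ 0  -11   -2    13 ]
R3 := R3 + 11·R2
  [ 1  0     0    -4 ]
  [ 0  1   1/6  -7/6 ]
  [ 0  0  -1/6   1/6 ]
R3 := -6·R3
  [ 1  0    0    -4 ]
  [ 0  1  1/6  -7/6 ]
  [ 0  0    1    -1 ]
R2 := R2 − 1/6·R3
  [ 1  0  0  -4 ]
  [ 0  1  0  -1 ]
  [ 0  0  1  -1 ]

[[1, 0, 0, -4], [0, 1, 0, -1], [0, 0, 1, -1]]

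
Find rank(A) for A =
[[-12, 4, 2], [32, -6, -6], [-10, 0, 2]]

r1 := -1/12·r1
  [   1  -1/3  -1/6 ]
  [  32    -6    -6 ]
  [ -10     0     2 ]
r2 := r2 − 32·r1
  [   1  -1/3  -1/6 ]
  [   0  14/3  -2/3 ]
  [ -10     0     2 ]
r3 := r3 + 10·r1
  [ 1   -1/3  -1/6 ]
  [ 0   14/3  -2/3 ]
  [ 0  -10/3   1/3 ]
r2 := 3/14·r2
  [ 1   -1/3  -1/6 ]
  [ 0      1  -1/7 ]
  [ 0  -10/3   1/3 ]
r3 := r3 + 10/3·r2
  [ 1  -1/3  -1/6 ]
  [ 0     1  -1/7 ]
  [ 0     0  -1/7 ]
r3 := -7·r3
  [ 1  -1/3  -1/6 ]
  [ 0     1  -1/7 ]
  [ 0     0     1 ]
r2 := r2 + 1/7·r3
  [ 1  -1/3  -1/6 ]
  [ 0     1     0 ]
  [ 0     0     1 ]
r1 := r1 + 1/6·r3
  [ 1  -1/3  0 ]
  [ 0     1  0 ]
  [ 0     0  1 ]
r1 := r1 + 1/3·r2
  [ 1  0  0 ]
  [ 0  1  0 ]
  [ 0  0  1 ]
The reduced form has 3 nonzero rows.

rank = 3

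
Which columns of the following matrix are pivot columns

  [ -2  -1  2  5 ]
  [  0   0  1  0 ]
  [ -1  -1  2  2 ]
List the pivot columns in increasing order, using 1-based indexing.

r1 := -1/2·r1
  [  1  1/2  -1  -5/2 ]
  [  0    0   1     0 ]
  [ -1   -1   2     2 ]
r3 := r3 + r1
  [ 1   1/2  -1  -5/2 ]
  [ 0     0   1     0 ]
  [ 0  -1/2   1  -1/2 ]
r2 ↔ r3
  [ 1   1/2  -1  -5/2 ]
  [ 0  -1/2   1  -1/2 ]
  [ 0     0   1     0 ]
r2 := -2·r2
  [ 1  1/2  -1  -5/2 ]
  [ 0    1  -2     1 ]
  [ 0    0   1     0 ]
r2 := r2 + 2·r3
  [ 1  1/2  -1  -5/2 ]
  [ 0    1   0     1 ]
  [ 0    0   1     0 ]
r1 := r1 + r3
  [ 1  1/2  0  -5/2 ]
  [ 0    1  0     1 ]
  [ 0    0  1     0 ]
r1 := r1 − 1/2·r2
  [ 1  0  0  -3 ]
  [ 0  1  0   1 ]
  [ 0  0  1   0 ]
Pivot columns are the columns containing a leading 1.

1, 2, 3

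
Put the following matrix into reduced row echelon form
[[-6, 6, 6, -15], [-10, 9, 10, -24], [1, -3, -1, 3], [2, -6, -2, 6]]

Multiply r1 by -1/6.
  [   1  -1  -1  5/2 ]
  [ -10   9  10  -24 ]
  [   1  -3  -1    3 ]
  [   2  -6  -2    6 ]
Add 10 times r1 to r2.
  [ 1  -1  -1  5/2 ]
  [ 0  -1   0    1 ]
  [ 1  -3  -1    3 ]
  [ 2  -6  -2    6 ]
Subtract r1 from r3.
  [ 1  -1  -1  5/2 ]
  [ 0  -1   0    1 ]
  [ 0  -2   0  1/2 ]
  [ 2  -6  -2    6 ]
Subtract 2 times r1 from r4.
  [ 1  -1  -1  5/2 ]
  [ 0  -1   0    1 ]
  [ 0  -2   0  1/2 ]
  [ 0  -4   0    1 ]
Multiply r2 by -1.
  [ 1  -1  -1  5/2 ]
  [ 0   1   0   -1 ]
  [ 0  -2   0  1/2 ]
  [ 0  -4   0    1 ]
Add 2 times r2 to r3.
  [ 1  -1  -1   5/2 ]
  [ 0   1   0    -1 ]
  [ 0   0   0  -3/2 ]
  [ 0  -4   0     1 ]
Add 4 times r2 to r4.
  [ 1  -1  -1   5/2 ]
  [ 0   1   0    -1 ]
  [ 0   0   0  -3/2 ]
  [ 0   0   0    -3 ]
Multiply r3 by -2/3.
  [ 1  -1  -1  5/2 ]
  [ 0   1   0   -1 ]
  [ 0   0   0    1 ]
  [ 0   0   0   -3 ]
Add 3 times r3 to r4.
  [ 1  -1  -1  5/2 ]
  [ 0   1   0   -1 ]
  [ 0   0   0    1 ]
  [ 0   0   0    0 ]
Add r3 to r2.
  [ 1  -1  -1  5/2 ]
  [ 0   1   0    0 ]
  [ 0   0   0    1 ]
  [ 0   0   0    0 ]
Subtract 5/2 times r3 from r1.
  [ 1  -1  -1  0 ]
  [ 0   1   0  0 ]
  [ 0   0   0  1 ]
  [ 0   0   0  0 ]
Add r2 to r1.
  [ 1  0  -1  0 ]
  [ 0  1   0  0 ]
  [ 0  0   0  1 ]
  [ 0  0   0  0 ]

[[1, 0, -1, 0], [0, 1, 0, 0], [0, 0, 0, 1], [0, 0, 0, 0]]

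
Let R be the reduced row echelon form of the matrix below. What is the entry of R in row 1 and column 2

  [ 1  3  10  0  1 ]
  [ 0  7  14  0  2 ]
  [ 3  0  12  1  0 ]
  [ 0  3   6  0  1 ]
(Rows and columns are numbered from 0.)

r3 → r3 − 3·r1
r2 → 1/7·r2
r3 → r3 + 9·r2
r4 → r4 − 3·r2
r4 → 7·r4
r3 → r3 + 3/7·r4
r2 → r2 − 2/7·r4
r1 → r1 − r4
r1 → r1 − 3·r2

2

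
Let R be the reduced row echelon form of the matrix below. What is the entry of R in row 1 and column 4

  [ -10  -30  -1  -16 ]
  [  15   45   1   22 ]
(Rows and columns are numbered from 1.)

6/5

r1 := -1/10·r1
  [  1   3  1/10  8/5 ]
  [ 15  45     1   22 ]
r2 := r2 − 15·r1
  [ 1  3  1/10  8/5 ]
  [ 0  0  -1/2   -2 ]
r2 := -2·r2
  [ 1  3  1/10  8/5 ]
  [ 0  0     1    4 ]
r1 := r1 − 1/10·r2
  [ 1  3  0  6/5 ]
  [ 0  0  1    4 ]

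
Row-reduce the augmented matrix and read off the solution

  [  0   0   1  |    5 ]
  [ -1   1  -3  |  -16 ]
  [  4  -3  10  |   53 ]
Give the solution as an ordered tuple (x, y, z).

(0, -1, 5)

r1 ↔ r2
  [ -1   1  -3  |  -16 ]
  [  0   0   1  |    5 ]
  [  4  -3  10  |   53 ]
r1 -> -1·r1
  [ 1  -1   3  |  16 ]
  [ 0   0   1  |   5 ]
  [ 4  -3  10  |  53 ]
r3 -> r3 − 4·r1
  [ 1  -1   3  |   16 ]
  [ 0   0   1  |    5 ]
  [ 0   1  -2  |  -11 ]
r2 ↔ r3
  [ 1  -1   3  |   16 ]
  [ 0   1  -2  |  -11 ]
  [ 0   0   1  |    5 ]
r2 -> r2 + 2·r3
  [ 1  -1  3  |  16 ]
  [ 0   1  0  |  -1 ]
  [ 0   0  1  |   5 ]
r1 -> r1 − 3·r3
  [ 1  -1  0  |   1 ]
  [ 0   1  0  |  -1 ]
  [ 0   0  1  |   5 ]
r1 -> r1 + r2
  [ 1  0  0  |   0 ]
  [ 0  1  0  |  -1 ]
  [ 0  0  1  |   5 ]
Reading off the last column: x = 0, y = -1, z = 5.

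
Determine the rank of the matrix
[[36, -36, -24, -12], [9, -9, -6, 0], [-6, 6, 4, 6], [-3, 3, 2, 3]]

Multiply R1 by 1/36.
Subtract 9 times R1 from R2.
Add 6 times R1 to R3.
Add 3 times R1 to R4.
Multiply R2 by 1/3.
Subtract 4 times R2 from R3.
Subtract 2 times R2 from R4.
Add 1/3 times R2 to R1.
The reduced form has 2 nonzero rows.

rank = 2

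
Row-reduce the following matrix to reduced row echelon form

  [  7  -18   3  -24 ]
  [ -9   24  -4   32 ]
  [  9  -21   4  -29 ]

[[1, 0, 0, 0], [0, 1, 0, 1], [0, 0, 1, -2]]

R1 -> 1/7·R1
  [  1  -18/7  3/7  -24/7 ]
  [ -9     24   -4     32 ]
  [  9    -21    4    -29 ]
R2 -> R2 + 9·R1
  [ 1  -18/7   3/7  -24/7 ]
  [ 0    6/7  -1/7    8/7 ]
  [ 9    -21     4    -29 ]
R3 -> R3 − 9·R1
  [ 1  -18/7   3/7  -24/7 ]
  [ 0    6/7  -1/7    8/7 ]
  [ 0   15/7   1/7   13/7 ]
R2 -> 7/6·R2
  [ 1  -18/7   3/7  -24/7 ]
  [ 0      1  -1/6    4/3 ]
  [ 0   15/7   1/7   13/7 ]
R3 -> R3 − 15/7·R2
  [ 1  -18/7   3/7  -24/7 ]
  [ 0      1  -1/6    4/3 ]
  [ 0      0   1/2     -1 ]
R3 -> 2·R3
  [ 1  -18/7   3/7  -24/7 ]
  [ 0      1  -1/6    4/3 ]
  [ 0      0     1     -2 ]
R2 -> R2 + 1/6·R3
  [ 1  -18/7  3/7  -24/7 ]
  [ 0      1    0      1 ]
  [ 0      0    1     -2 ]
R1 -> R1 − 3/7·R3
  [ 1  -18/7  0  -18/7 ]
  [ 0      1  0      1 ]
  [ 0      0  1     -2 ]
R1 -> R1 + 18/7·R2
  [ 1  0  0   0 ]
  [ 0  1  0   1 ]
  [ 0  0  1  -2 ]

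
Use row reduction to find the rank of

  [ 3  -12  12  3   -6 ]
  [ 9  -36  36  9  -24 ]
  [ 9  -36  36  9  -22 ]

rank = 2

r1 → 1/3·r1
  [ 1   -4   4  1   -2 ]
  [ 9  -36  36  9  -24 ]
  [ 9  -36  36  9  -22 ]
r2 → r2 − 9·r1
  [ 1   -4   4  1   -2 ]
  [ 0    0   0  0   -6 ]
  [ 9  -36  36  9  -22 ]
r3 → r3 − 9·r1
  [ 1  -4  4  1  -2 ]
  [ 0   0  0  0  -6 ]
  [ 0   0  0  0  -4 ]
r2 → -1/6·r2
  [ 1  -4  4  1  -2 ]
  [ 0   0  0  0   1 ]
  [ 0   0  0  0  -4 ]
r3 → r3 + 4·r2
  [ 1  -4  4  1  -2 ]
  [ 0   0  0  0   1 ]
  [ 0   0  0  0   0 ]
r1 → r1 + 2·r2
  [ 1  -4  4  1  0 ]
  [ 0   0  0  0  1 ]
  [ 0   0  0  0  0 ]
The reduced form has 2 nonzero rows.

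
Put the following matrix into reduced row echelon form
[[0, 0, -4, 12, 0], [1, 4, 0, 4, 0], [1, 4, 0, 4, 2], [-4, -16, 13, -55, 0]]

r1 ↔ r2
  [  1    4   0    4  0 ]
  [  0    0  -4   12  0 ]
  [  1    4   0    4  2 ]
  [ -4  -16  13  -55  0 ]
r3 → r3 − r1
  [  1    4   0    4  0 ]
  [  0    0  -4   12  0 ]
  [  0    0   0    0  2 ]
  [ -4  -16  13  -55  0 ]
r4 → r4 + 4·r1
  [ 1  4   0    4  0 ]
  [ 0  0  -4   12  0 ]
  [ 0  0   0    0  2 ]
  [ 0  0  13  -39  0 ]
r2 → -1/4·r2
  [ 1  4   0    4  0 ]
  [ 0  0   1   -3  0 ]
  [ 0  0   0    0  2 ]
  [ 0  0  13  -39  0 ]
r4 → r4 − 13·r2
  [ 1  4  0   4  0 ]
  [ 0  0  1  -3  0 ]
  [ 0  0  0   0  2 ]
  [ 0  0  0   0  0 ]
r3 → 1/2·r3
  [ 1  4  0   4  0 ]
  [ 0  0  1  -3  0 ]
  [ 0  0  0   0  1 ]
  [ 0  0  0   0  0 ]

[[1, 4, 0, 4, 0], [0, 0, 1, -3, 0], [0, 0, 0, 0, 1], [0, 0, 0, 0, 0]]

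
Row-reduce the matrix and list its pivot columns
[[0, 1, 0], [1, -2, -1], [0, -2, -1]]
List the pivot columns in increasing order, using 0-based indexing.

0, 1, 2

Swap R1 and R2.
  [ 1  -2  -1 ]
  [ 0   1   0 ]
  [ 0  -2  -1 ]
Add 2 times R2 to R3.
  [ 1  -2  -1 ]
  [ 0   1   0 ]
  [ 0   0  -1 ]
Multiply R3 by -1.
  [ 1  -2  -1 ]
  [ 0   1   0 ]
  [ 0   0   1 ]
Add R3 to R1.
  [ 1  -2  0 ]
  [ 0   1  0 ]
  [ 0   0  1 ]
Add 2 times R2 to R1.
  [ 1  0  0 ]
  [ 0  1  0 ]
  [ 0  0  1 ]
Pivot columns are the columns containing a leading 1.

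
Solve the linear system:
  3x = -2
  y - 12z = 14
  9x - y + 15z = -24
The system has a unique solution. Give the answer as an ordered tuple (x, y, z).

Form the augmented matrix and row-reduce:
  [ 3   0    0  |   -2 ]
  [ 0   1  -12  |   14 ]
  [ 9  -1   15  |  -24 ]
R1 -> 1/3·R1
  [ 1   0    0  |  -2/3 ]
  [ 0   1  -12  |    14 ]
  [ 9  -1   15  |   -24 ]
R3 -> R3 − 9·R1
  [ 1   0    0  |  -2/3 ]
  [ 0   1  -12  |    14 ]
  [ 0  -1   15  |   -18 ]
R3 -> R3 + R2
  [ 1  0    0  |  -2/3 ]
  [ 0  1  -12  |    14 ]
  [ 0  0    3  |    -4 ]
R3 -> 1/3·R3
  [ 1  0    0  |  -2/3 ]
  [ 0  1  -12  |    14 ]
  [ 0  0    1  |  -4/3 ]
R2 -> R2 + 12·R3
  [ 1  0  0  |  -2/3 ]
  [ 0  1  0  |    -2 ]
  [ 0  0  1  |  -4/3 ]
Reading off the last column: x = -2/3, y = -2, z = -4/3.

(-2/3, -2, -4/3)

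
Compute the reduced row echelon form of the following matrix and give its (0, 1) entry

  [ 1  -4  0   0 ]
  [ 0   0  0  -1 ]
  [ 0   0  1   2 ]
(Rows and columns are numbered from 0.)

-4

r2 <-> r3
  [ 1  -4  0   0 ]
  [ 0   0  1   2 ]
  [ 0   0  0  -1 ]
r3 → -1·r3
  [ 1  -4  0  0 ]
  [ 0   0  1  2 ]
  [ 0   0  0  1 ]
r2 → r2 − 2·r3
  [ 1  -4  0  0 ]
  [ 0   0  1  0 ]
  [ 0   0  0  1 ]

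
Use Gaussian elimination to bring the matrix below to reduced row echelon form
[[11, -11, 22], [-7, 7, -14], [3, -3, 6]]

[[1, -1, 2], [0, 0, 0], [0, 0, 0]]

r1 → 1/11·r1
  [  1  -1    2 ]
  [ -7   7  -14 ]
  [  3  -3    6 ]
r2 → r2 + 7·r1
  [ 1  -1  2 ]
  [ 0   0  0 ]
  [ 3  -3  6 ]
r3 → r3 − 3·r1
  [ 1  -1  2 ]
  [ 0   0  0 ]
  [ 0   0  0 ]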